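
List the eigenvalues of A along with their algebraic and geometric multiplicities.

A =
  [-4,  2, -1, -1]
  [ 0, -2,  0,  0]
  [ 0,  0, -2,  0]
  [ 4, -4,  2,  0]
λ = -2: alg = 4, geom = 3

Step 1 — factor the characteristic polynomial to read off the algebraic multiplicities:
  χ_A(x) = (x + 2)^4

Step 2 — compute geometric multiplicities via the rank-nullity identity g(λ) = n − rank(A − λI):
  rank(A − (-2)·I) = 1, so dim ker(A − (-2)·I) = n − 1 = 3

Summary:
  λ = -2: algebraic multiplicity = 4, geometric multiplicity = 3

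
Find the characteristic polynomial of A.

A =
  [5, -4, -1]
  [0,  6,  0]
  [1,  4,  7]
x^3 - 18*x^2 + 108*x - 216

Expanding det(x·I − A) (e.g. by cofactor expansion or by noting that A is similar to its Jordan form J, which has the same characteristic polynomial as A) gives
  χ_A(x) = x^3 - 18*x^2 + 108*x - 216
which factors as (x - 6)^3. The eigenvalues (with algebraic multiplicities) are λ = 6 with multiplicity 3.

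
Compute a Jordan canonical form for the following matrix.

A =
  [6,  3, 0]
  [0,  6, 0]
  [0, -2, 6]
J_2(6) ⊕ J_1(6)

The characteristic polynomial is
  det(x·I − A) = x^3 - 18*x^2 + 108*x - 216 = (x - 6)^3

Eigenvalues and multiplicities (the geometric multiplicity of λ is n − rank(A − λI), which equals the number of Jordan blocks for λ):
  λ = 6: algebraic multiplicity = 3, geometric multiplicity = 2

Determining the block sizes for each eigenvalue:
  λ = 6: 2 blocks summing to 3 forces exactly one block of size 2 and the rest size 1 → block sizes [2, 1]

Assembling the blocks gives a Jordan form
J =
  [6, 1, 0]
  [0, 6, 0]
  [0, 0, 6]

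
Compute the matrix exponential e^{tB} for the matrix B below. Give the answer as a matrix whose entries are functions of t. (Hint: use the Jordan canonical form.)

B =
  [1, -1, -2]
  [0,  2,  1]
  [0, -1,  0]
e^{tB} =
  [exp(t), t^2*exp(t)/2 - t*exp(t), t^2*exp(t)/2 - 2*t*exp(t)]
  [0, t*exp(t) + exp(t), t*exp(t)]
  [0, -t*exp(t), -t*exp(t) + exp(t)]

Strategy: write B = P · J · P⁻¹ where J is a Jordan canonical form, so e^{tB} = P · e^{tJ} · P⁻¹, and e^{tJ} can be computed block-by-block.

B has Jordan form
J =
  [1, 1, 0]
  [0, 1, 1]
  [0, 0, 1]
(up to reordering of blocks).

Per-block formulas:
  For a 3×3 Jordan block J_3(1): exp(t · J_3(1)) = e^(1t)·(I + t·N + (t^2/2)·N^2), where N is the 3×3 nilpotent shift.

After assembling e^{tJ} and conjugating by P, we get:

e^{tB} =
  [exp(t), t^2*exp(t)/2 - t*exp(t), t^2*exp(t)/2 - 2*t*exp(t)]
  [0, t*exp(t) + exp(t), t*exp(t)]
  [0, -t*exp(t), -t*exp(t) + exp(t)]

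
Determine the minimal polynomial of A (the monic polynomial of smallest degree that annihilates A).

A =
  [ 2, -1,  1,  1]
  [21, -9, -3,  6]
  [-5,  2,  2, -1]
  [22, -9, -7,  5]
x^2

The characteristic polynomial is χ_A(x) = x^4, so the eigenvalues are known. The minimal polynomial is
  m_A(x) = Π_λ (x − λ)^{k_λ}
where k_λ is the size of the *largest* Jordan block for λ (equivalently, the smallest k with (A − λI)^k v = 0 for every generalised eigenvector v of λ).

  λ = 0: largest Jordan block has size 2, contributing (x − 0)^2

So m_A(x) = x^2 = x^2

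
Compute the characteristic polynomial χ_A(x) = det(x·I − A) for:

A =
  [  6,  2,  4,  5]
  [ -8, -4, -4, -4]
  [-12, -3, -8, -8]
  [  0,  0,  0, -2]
x^4 + 8*x^3 + 24*x^2 + 32*x + 16

Expanding det(x·I − A) (e.g. by cofactor expansion or by noting that A is similar to its Jordan form J, which has the same characteristic polynomial as A) gives
  χ_A(x) = x^4 + 8*x^3 + 24*x^2 + 32*x + 16
which factors as (x + 2)^4. The eigenvalues (with algebraic multiplicities) are λ = -2 with multiplicity 4.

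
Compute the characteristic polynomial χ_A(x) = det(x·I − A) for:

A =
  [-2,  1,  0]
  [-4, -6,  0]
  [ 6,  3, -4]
x^3 + 12*x^2 + 48*x + 64

Expanding det(x·I − A) (e.g. by cofactor expansion or by noting that A is similar to its Jordan form J, which has the same characteristic polynomial as A) gives
  χ_A(x) = x^3 + 12*x^2 + 48*x + 64
which factors as (x + 4)^3. The eigenvalues (with algebraic multiplicities) are λ = -4 with multiplicity 3.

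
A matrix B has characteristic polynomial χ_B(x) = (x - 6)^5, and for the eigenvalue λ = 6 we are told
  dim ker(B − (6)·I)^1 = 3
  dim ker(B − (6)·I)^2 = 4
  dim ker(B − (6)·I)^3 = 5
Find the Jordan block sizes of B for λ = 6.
Block sizes for λ = 6: [3, 1, 1]

From the dimensions of kernels of powers, the number of Jordan blocks of size at least j is d_j − d_{j−1} where d_j = dim ker(N^j) (with d_0 = 0). Computing the differences gives [3, 1, 1].
The number of blocks of size exactly k is (#blocks of size ≥ k) − (#blocks of size ≥ k + 1), so the partition is: 2 block(s) of size 1, 1 block(s) of size 3.
In nonincreasing order the block sizes are [3, 1, 1].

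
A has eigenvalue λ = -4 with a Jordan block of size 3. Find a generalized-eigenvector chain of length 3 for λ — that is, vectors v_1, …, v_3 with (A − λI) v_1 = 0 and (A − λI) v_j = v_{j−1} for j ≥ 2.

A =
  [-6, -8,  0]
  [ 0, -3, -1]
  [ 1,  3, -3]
A Jordan chain for λ = -4 of length 3:
v_1 = (4, -1, -1)ᵀ
v_2 = (-2, 0, 1)ᵀ
v_3 = (1, 0, 0)ᵀ

Let N = A − (-4)·I. We want v_3 with N^3 v_3 = 0 but N^2 v_3 ≠ 0; then v_{j-1} := N · v_j for j = 3, …, 2.

Pick v_3 = (1, 0, 0)ᵀ.
Then v_2 = N · v_3 = (-2, 0, 1)ᵀ.
Then v_1 = N · v_2 = (4, -1, -1)ᵀ.

Sanity check: (A − (-4)·I) v_1 = (0, 0, 0)ᵀ = 0. ✓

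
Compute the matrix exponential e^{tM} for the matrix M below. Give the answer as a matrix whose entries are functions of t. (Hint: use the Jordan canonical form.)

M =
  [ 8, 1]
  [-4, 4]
e^{tM} =
  [2*t*exp(6*t) + exp(6*t), t*exp(6*t)]
  [-4*t*exp(6*t), -2*t*exp(6*t) + exp(6*t)]

Strategy: write M = P · J · P⁻¹ where J is a Jordan canonical form, so e^{tM} = P · e^{tJ} · P⁻¹, and e^{tJ} can be computed block-by-block.

M has Jordan form
J =
  [6, 1]
  [0, 6]
(up to reordering of blocks).

Per-block formulas:
  For a 2×2 Jordan block J_2(6): exp(t · J_2(6)) = e^(6t)·(I + t·N), where N is the 2×2 nilpotent shift.

After assembling e^{tJ} and conjugating by P, we get:

e^{tM} =
  [2*t*exp(6*t) + exp(6*t), t*exp(6*t)]
  [-4*t*exp(6*t), -2*t*exp(6*t) + exp(6*t)]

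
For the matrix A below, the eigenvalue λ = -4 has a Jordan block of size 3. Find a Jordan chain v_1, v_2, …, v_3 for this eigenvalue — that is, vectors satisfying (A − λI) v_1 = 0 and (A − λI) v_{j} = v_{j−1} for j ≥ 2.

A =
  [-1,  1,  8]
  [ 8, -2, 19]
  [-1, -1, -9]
A Jordan chain for λ = -4 of length 3:
v_1 = (9, 21, -6)ᵀ
v_2 = (3, 8, -1)ᵀ
v_3 = (1, 0, 0)ᵀ

Let N = A − (-4)·I. We want v_3 with N^3 v_3 = 0 but N^2 v_3 ≠ 0; then v_{j-1} := N · v_j for j = 3, …, 2.

Pick v_3 = (1, 0, 0)ᵀ.
Then v_2 = N · v_3 = (3, 8, -1)ᵀ.
Then v_1 = N · v_2 = (9, 21, -6)ᵀ.

Sanity check: (A − (-4)·I) v_1 = (0, 0, 0)ᵀ = 0. ✓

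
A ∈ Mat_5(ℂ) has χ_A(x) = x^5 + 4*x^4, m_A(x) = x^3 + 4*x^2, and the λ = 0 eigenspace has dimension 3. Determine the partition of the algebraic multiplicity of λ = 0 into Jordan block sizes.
Block sizes for λ = 0: [2, 1, 1]

Step 1 — from the characteristic polynomial, algebraic multiplicity of λ = 0 is 4. From dim ker(A − (0)·I) = 3, there are exactly 3 Jordan blocks for λ = 0.
Step 2 — from the minimal polynomial, the factor (x − 0)^2 tells us the largest block for λ = 0 has size 2.
Step 3 — with total size 4, 3 blocks, and largest block 2, the block sizes (in nonincreasing order) are [2, 1, 1].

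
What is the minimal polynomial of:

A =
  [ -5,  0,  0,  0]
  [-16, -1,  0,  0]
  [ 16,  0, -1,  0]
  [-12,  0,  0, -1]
x^2 + 6*x + 5

The characteristic polynomial is χ_A(x) = (x + 1)^3*(x + 5), so the eigenvalues are known. The minimal polynomial is
  m_A(x) = Π_λ (x − λ)^{k_λ}
where k_λ is the size of the *largest* Jordan block for λ (equivalently, the smallest k with (A − λI)^k v = 0 for every generalised eigenvector v of λ).

  λ = -5: largest Jordan block has size 1, contributing (x + 5)
  λ = -1: largest Jordan block has size 1, contributing (x + 1)

So m_A(x) = (x + 1)*(x + 5) = x^2 + 6*x + 5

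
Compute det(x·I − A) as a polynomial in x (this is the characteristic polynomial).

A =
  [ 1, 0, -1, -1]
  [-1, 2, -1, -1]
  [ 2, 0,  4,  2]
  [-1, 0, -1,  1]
x^4 - 8*x^3 + 24*x^2 - 32*x + 16

Expanding det(x·I − A) (e.g. by cofactor expansion or by noting that A is similar to its Jordan form J, which has the same characteristic polynomial as A) gives
  χ_A(x) = x^4 - 8*x^3 + 24*x^2 - 32*x + 16
which factors as (x - 2)^4. The eigenvalues (with algebraic multiplicities) are λ = 2 with multiplicity 4.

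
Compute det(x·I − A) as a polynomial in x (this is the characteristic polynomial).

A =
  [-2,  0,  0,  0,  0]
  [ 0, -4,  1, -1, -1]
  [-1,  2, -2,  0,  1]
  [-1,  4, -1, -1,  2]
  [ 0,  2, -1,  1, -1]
x^5 + 10*x^4 + 40*x^3 + 80*x^2 + 80*x + 32

Expanding det(x·I − A) (e.g. by cofactor expansion or by noting that A is similar to its Jordan form J, which has the same characteristic polynomial as A) gives
  χ_A(x) = x^5 + 10*x^4 + 40*x^3 + 80*x^2 + 80*x + 32
which factors as (x + 2)^5. The eigenvalues (with algebraic multiplicities) are λ = -2 with multiplicity 5.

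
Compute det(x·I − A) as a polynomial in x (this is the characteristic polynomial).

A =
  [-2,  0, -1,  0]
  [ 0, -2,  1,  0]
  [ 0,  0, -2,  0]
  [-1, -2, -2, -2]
x^4 + 8*x^3 + 24*x^2 + 32*x + 16

Expanding det(x·I − A) (e.g. by cofactor expansion or by noting that A is similar to its Jordan form J, which has the same characteristic polynomial as A) gives
  χ_A(x) = x^4 + 8*x^3 + 24*x^2 + 32*x + 16
which factors as (x + 2)^4. The eigenvalues (with algebraic multiplicities) are λ = -2 with multiplicity 4.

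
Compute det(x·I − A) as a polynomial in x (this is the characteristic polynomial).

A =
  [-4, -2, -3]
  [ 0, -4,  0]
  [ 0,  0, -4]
x^3 + 12*x^2 + 48*x + 64

Expanding det(x·I − A) (e.g. by cofactor expansion or by noting that A is similar to its Jordan form J, which has the same characteristic polynomial as A) gives
  χ_A(x) = x^3 + 12*x^2 + 48*x + 64
which factors as (x + 4)^3. The eigenvalues (with algebraic multiplicities) are λ = -4 with multiplicity 3.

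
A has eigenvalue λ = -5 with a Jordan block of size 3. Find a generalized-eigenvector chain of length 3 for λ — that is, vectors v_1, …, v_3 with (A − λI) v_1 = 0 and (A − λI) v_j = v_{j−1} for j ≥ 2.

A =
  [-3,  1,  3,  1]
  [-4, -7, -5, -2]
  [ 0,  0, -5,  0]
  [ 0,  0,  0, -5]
A Jordan chain for λ = -5 of length 3:
v_1 = (1, -2, 0, 0)ᵀ
v_2 = (3, -5, 0, 0)ᵀ
v_3 = (0, 0, 1, 0)ᵀ

Let N = A − (-5)·I. We want v_3 with N^3 v_3 = 0 but N^2 v_3 ≠ 0; then v_{j-1} := N · v_j for j = 3, …, 2.

Pick v_3 = (0, 0, 1, 0)ᵀ.
Then v_2 = N · v_3 = (3, -5, 0, 0)ᵀ.
Then v_1 = N · v_2 = (1, -2, 0, 0)ᵀ.

Sanity check: (A − (-5)·I) v_1 = (0, 0, 0, 0)ᵀ = 0. ✓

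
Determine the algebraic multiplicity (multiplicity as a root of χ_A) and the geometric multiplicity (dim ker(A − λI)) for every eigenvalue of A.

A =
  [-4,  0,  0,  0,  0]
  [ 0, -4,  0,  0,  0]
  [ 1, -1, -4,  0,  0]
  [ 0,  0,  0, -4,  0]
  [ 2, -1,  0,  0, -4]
λ = -4: alg = 5, geom = 3

Step 1 — factor the characteristic polynomial to read off the algebraic multiplicities:
  χ_A(x) = (x + 4)^5

Step 2 — compute geometric multiplicities via the rank-nullity identity g(λ) = n − rank(A − λI):
  rank(A − (-4)·I) = 2, so dim ker(A − (-4)·I) = n − 2 = 3

Summary:
  λ = -4: algebraic multiplicity = 5, geometric multiplicity = 3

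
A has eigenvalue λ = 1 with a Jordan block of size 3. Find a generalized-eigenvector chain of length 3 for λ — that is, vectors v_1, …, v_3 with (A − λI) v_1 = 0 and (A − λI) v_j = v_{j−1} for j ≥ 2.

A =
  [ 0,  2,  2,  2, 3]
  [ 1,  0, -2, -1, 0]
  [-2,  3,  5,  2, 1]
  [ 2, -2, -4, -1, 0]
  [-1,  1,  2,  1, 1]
A Jordan chain for λ = 1 of length 3:
v_1 = (1, -1, 2, -2, 1)ᵀ
v_2 = (2, -1, 3, -2, 1)ᵀ
v_3 = (0, 1, 0, 0, 0)ᵀ

Let N = A − (1)·I. We want v_3 with N^3 v_3 = 0 but N^2 v_3 ≠ 0; then v_{j-1} := N · v_j for j = 3, …, 2.

Pick v_3 = (0, 1, 0, 0, 0)ᵀ.
Then v_2 = N · v_3 = (2, -1, 3, -2, 1)ᵀ.
Then v_1 = N · v_2 = (1, -1, 2, -2, 1)ᵀ.

Sanity check: (A − (1)·I) v_1 = (0, 0, 0, 0, 0)ᵀ = 0. ✓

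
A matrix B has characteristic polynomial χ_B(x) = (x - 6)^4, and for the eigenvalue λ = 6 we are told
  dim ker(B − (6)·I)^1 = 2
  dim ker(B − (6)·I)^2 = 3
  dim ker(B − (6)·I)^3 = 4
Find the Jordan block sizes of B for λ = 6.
Block sizes for λ = 6: [3, 1]

From the dimensions of kernels of powers, the number of Jordan blocks of size at least j is d_j − d_{j−1} where d_j = dim ker(N^j) (with d_0 = 0). Computing the differences gives [2, 1, 1].
The number of blocks of size exactly k is (#blocks of size ≥ k) − (#blocks of size ≥ k + 1), so the partition is: 1 block(s) of size 1, 1 block(s) of size 3.
In nonincreasing order the block sizes are [3, 1].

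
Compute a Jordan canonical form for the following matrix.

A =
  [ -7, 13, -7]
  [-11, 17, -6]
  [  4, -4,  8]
J_3(6)

The characteristic polynomial is
  det(x·I − A) = x^3 - 18*x^2 + 108*x - 216 = (x - 6)^3

Eigenvalues and multiplicities (the geometric multiplicity of λ is n − rank(A − λI), which equals the number of Jordan blocks for λ):
  λ = 6: algebraic multiplicity = 3, geometric multiplicity = 1

Determining the block sizes for each eigenvalue:
  λ = 6: one block (gm = 1), so the single block has size am = 3 → block sizes [3]

Assembling the blocks gives a Jordan form
J =
  [6, 1, 0]
  [0, 6, 1]
  [0, 0, 6]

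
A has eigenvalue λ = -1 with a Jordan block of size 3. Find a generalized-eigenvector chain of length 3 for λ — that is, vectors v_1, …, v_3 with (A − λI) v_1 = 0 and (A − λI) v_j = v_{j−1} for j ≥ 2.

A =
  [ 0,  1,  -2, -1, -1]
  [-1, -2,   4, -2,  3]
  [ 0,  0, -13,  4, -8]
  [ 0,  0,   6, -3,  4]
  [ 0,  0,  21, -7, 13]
A Jordan chain for λ = -1 of length 3:
v_1 = (-1, 1, 0, 0, 0)ᵀ
v_2 = (-2, 4, -12, 6, 21)ᵀ
v_3 = (0, 0, 1, 0, 0)ᵀ

Let N = A − (-1)·I. We want v_3 with N^3 v_3 = 0 but N^2 v_3 ≠ 0; then v_{j-1} := N · v_j for j = 3, …, 2.

Pick v_3 = (0, 0, 1, 0, 0)ᵀ.
Then v_2 = N · v_3 = (-2, 4, -12, 6, 21)ᵀ.
Then v_1 = N · v_2 = (-1, 1, 0, 0, 0)ᵀ.

Sanity check: (A − (-1)·I) v_1 = (0, 0, 0, 0, 0)ᵀ = 0. ✓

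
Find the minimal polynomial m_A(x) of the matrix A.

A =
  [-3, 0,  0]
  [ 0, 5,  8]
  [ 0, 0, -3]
x^2 - 2*x - 15

The characteristic polynomial is χ_A(x) = (x - 5)*(x + 3)^2, so the eigenvalues are known. The minimal polynomial is
  m_A(x) = Π_λ (x − λ)^{k_λ}
where k_λ is the size of the *largest* Jordan block for λ (equivalently, the smallest k with (A − λI)^k v = 0 for every generalised eigenvector v of λ).

  λ = -3: largest Jordan block has size 1, contributing (x + 3)
  λ = 5: largest Jordan block has size 1, contributing (x − 5)

So m_A(x) = (x - 5)*(x + 3) = x^2 - 2*x - 15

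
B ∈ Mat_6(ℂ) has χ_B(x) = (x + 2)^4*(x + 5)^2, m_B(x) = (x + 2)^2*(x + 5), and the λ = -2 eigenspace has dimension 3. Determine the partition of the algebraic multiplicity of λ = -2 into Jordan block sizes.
Block sizes for λ = -2: [2, 1, 1]

Step 1 — from the characteristic polynomial, algebraic multiplicity of λ = -2 is 4. From dim ker(B − (-2)·I) = 3, there are exactly 3 Jordan blocks for λ = -2.
Step 2 — from the minimal polynomial, the factor (x + 2)^2 tells us the largest block for λ = -2 has size 2.
Step 3 — with total size 4, 3 blocks, and largest block 2, the block sizes (in nonincreasing order) are [2, 1, 1].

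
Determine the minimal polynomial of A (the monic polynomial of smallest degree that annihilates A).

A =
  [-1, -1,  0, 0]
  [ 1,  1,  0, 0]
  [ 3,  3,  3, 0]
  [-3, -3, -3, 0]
x^3 - 3*x^2

The characteristic polynomial is χ_A(x) = x^3*(x - 3), so the eigenvalues are known. The minimal polynomial is
  m_A(x) = Π_λ (x − λ)^{k_λ}
where k_λ is the size of the *largest* Jordan block for λ (equivalently, the smallest k with (A − λI)^k v = 0 for every generalised eigenvector v of λ).

  λ = 0: largest Jordan block has size 2, contributing (x − 0)^2
  λ = 3: largest Jordan block has size 1, contributing (x − 3)

So m_A(x) = x^2*(x - 3) = x^3 - 3*x^2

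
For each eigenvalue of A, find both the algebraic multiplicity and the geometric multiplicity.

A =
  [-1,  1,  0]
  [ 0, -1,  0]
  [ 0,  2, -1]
λ = -1: alg = 3, geom = 2

Step 1 — factor the characteristic polynomial to read off the algebraic multiplicities:
  χ_A(x) = (x + 1)^3

Step 2 — compute geometric multiplicities via the rank-nullity identity g(λ) = n − rank(A − λI):
  rank(A − (-1)·I) = 1, so dim ker(A − (-1)·I) = n − 1 = 2

Summary:
  λ = -1: algebraic multiplicity = 3, geometric multiplicity = 2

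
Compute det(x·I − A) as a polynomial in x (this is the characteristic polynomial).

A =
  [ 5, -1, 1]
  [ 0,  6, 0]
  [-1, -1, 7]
x^3 - 18*x^2 + 108*x - 216

Expanding det(x·I − A) (e.g. by cofactor expansion or by noting that A is similar to its Jordan form J, which has the same characteristic polynomial as A) gives
  χ_A(x) = x^3 - 18*x^2 + 108*x - 216
which factors as (x - 6)^3. The eigenvalues (with algebraic multiplicities) are λ = 6 with multiplicity 3.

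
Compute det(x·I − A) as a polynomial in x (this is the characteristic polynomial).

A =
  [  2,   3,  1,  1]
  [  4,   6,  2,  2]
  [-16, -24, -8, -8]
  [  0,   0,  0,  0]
x^4

Expanding det(x·I − A) (e.g. by cofactor expansion or by noting that A is similar to its Jordan form J, which has the same characteristic polynomial as A) gives
  χ_A(x) = x^4
which factors as x^4. The eigenvalues (with algebraic multiplicities) are λ = 0 with multiplicity 4.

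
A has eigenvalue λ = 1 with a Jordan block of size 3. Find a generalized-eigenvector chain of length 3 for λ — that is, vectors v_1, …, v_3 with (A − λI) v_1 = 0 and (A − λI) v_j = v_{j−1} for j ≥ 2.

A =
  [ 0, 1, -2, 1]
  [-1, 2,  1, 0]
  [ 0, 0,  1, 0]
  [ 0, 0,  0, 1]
A Jordan chain for λ = 1 of length 3:
v_1 = (3, 3, 0, 0)ᵀ
v_2 = (-2, 1, 0, 0)ᵀ
v_3 = (0, 0, 1, 0)ᵀ

Let N = A − (1)·I. We want v_3 with N^3 v_3 = 0 but N^2 v_3 ≠ 0; then v_{j-1} := N · v_j for j = 3, …, 2.

Pick v_3 = (0, 0, 1, 0)ᵀ.
Then v_2 = N · v_3 = (-2, 1, 0, 0)ᵀ.
Then v_1 = N · v_2 = (3, 3, 0, 0)ᵀ.

Sanity check: (A − (1)·I) v_1 = (0, 0, 0, 0)ᵀ = 0. ✓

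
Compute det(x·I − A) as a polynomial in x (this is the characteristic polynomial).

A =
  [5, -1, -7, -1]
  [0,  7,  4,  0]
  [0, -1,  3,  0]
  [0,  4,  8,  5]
x^4 - 20*x^3 + 150*x^2 - 500*x + 625

Expanding det(x·I − A) (e.g. by cofactor expansion or by noting that A is similar to its Jordan form J, which has the same characteristic polynomial as A) gives
  χ_A(x) = x^4 - 20*x^3 + 150*x^2 - 500*x + 625
which factors as (x - 5)^4. The eigenvalues (with algebraic multiplicities) are λ = 5 with multiplicity 4.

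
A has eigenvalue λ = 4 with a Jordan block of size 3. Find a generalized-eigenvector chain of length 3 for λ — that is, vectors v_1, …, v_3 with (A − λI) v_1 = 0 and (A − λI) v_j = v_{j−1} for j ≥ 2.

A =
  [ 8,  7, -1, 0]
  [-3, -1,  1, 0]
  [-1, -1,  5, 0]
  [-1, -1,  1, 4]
A Jordan chain for λ = 4 of length 3:
v_1 = (-4, 2, -2, -2)ᵀ
v_2 = (4, -3, -1, -1)ᵀ
v_3 = (1, 0, 0, 0)ᵀ

Let N = A − (4)·I. We want v_3 with N^3 v_3 = 0 but N^2 v_3 ≠ 0; then v_{j-1} := N · v_j for j = 3, …, 2.

Pick v_3 = (1, 0, 0, 0)ᵀ.
Then v_2 = N · v_3 = (4, -3, -1, -1)ᵀ.
Then v_1 = N · v_2 = (-4, 2, -2, -2)ᵀ.

Sanity check: (A − (4)·I) v_1 = (0, 0, 0, 0)ᵀ = 0. ✓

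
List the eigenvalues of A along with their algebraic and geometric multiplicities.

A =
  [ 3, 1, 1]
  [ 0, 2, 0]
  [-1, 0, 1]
λ = 2: alg = 3, geom = 1

Step 1 — factor the characteristic polynomial to read off the algebraic multiplicities:
  χ_A(x) = (x - 2)^3

Step 2 — compute geometric multiplicities via the rank-nullity identity g(λ) = n − rank(A − λI):
  rank(A − (2)·I) = 2, so dim ker(A − (2)·I) = n − 2 = 1

Summary:
  λ = 2: algebraic multiplicity = 3, geometric multiplicity = 1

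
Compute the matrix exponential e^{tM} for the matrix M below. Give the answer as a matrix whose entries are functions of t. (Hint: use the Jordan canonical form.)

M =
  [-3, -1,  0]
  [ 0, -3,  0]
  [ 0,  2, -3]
e^{tM} =
  [exp(-3*t), -t*exp(-3*t), 0]
  [0, exp(-3*t), 0]
  [0, 2*t*exp(-3*t), exp(-3*t)]

Strategy: write M = P · J · P⁻¹ where J is a Jordan canonical form, so e^{tM} = P · e^{tJ} · P⁻¹, and e^{tJ} can be computed block-by-block.

M has Jordan form
J =
  [-3,  1,  0]
  [ 0, -3,  0]
  [ 0,  0, -3]
(up to reordering of blocks).

Per-block formulas:
  For a 1×1 block at λ = -3: exp(t · [-3]) = [e^(-3t)].
  For a 2×2 Jordan block J_2(-3): exp(t · J_2(-3)) = e^(-3t)·(I + t·N), where N is the 2×2 nilpotent shift.

After assembling e^{tJ} and conjugating by P, we get:

e^{tM} =
  [exp(-3*t), -t*exp(-3*t), 0]
  [0, exp(-3*t), 0]
  [0, 2*t*exp(-3*t), exp(-3*t)]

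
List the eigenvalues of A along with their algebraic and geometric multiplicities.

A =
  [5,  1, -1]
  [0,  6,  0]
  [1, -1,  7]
λ = 6: alg = 3, geom = 2

Step 1 — factor the characteristic polynomial to read off the algebraic multiplicities:
  χ_A(x) = (x - 6)^3

Step 2 — compute geometric multiplicities via the rank-nullity identity g(λ) = n − rank(A − λI):
  rank(A − (6)·I) = 1, so dim ker(A − (6)·I) = n − 1 = 2

Summary:
  λ = 6: algebraic multiplicity = 3, geometric multiplicity = 2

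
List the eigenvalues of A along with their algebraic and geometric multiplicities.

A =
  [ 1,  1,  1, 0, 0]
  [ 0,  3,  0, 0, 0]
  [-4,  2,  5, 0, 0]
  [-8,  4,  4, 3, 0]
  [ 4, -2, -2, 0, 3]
λ = 3: alg = 5, geom = 4

Step 1 — factor the characteristic polynomial to read off the algebraic multiplicities:
  χ_A(x) = (x - 3)^5

Step 2 — compute geometric multiplicities via the rank-nullity identity g(λ) = n − rank(A − λI):
  rank(A − (3)·I) = 1, so dim ker(A − (3)·I) = n − 1 = 4

Summary:
  λ = 3: algebraic multiplicity = 5, geometric multiplicity = 4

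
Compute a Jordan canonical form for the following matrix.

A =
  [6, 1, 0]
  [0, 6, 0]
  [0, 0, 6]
J_2(6) ⊕ J_1(6)

The characteristic polynomial is
  det(x·I − A) = x^3 - 18*x^2 + 108*x - 216 = (x - 6)^3

Eigenvalues and multiplicities (the geometric multiplicity of λ is n − rank(A − λI), which equals the number of Jordan blocks for λ):
  λ = 6: algebraic multiplicity = 3, geometric multiplicity = 2

Determining the block sizes for each eigenvalue:
  λ = 6: 2 blocks summing to 3 forces exactly one block of size 2 and the rest size 1 → block sizes [2, 1]

Assembling the blocks gives a Jordan form
J =
  [6, 1, 0]
  [0, 6, 0]
  [0, 0, 6]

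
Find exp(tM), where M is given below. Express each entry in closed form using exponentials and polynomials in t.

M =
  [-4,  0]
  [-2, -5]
e^{tM} =
  [exp(-4*t), 0]
  [-2*exp(-4*t) + 2*exp(-5*t), exp(-5*t)]

Strategy: write M = P · J · P⁻¹ where J is a Jordan canonical form, so e^{tM} = P · e^{tJ} · P⁻¹, and e^{tJ} can be computed block-by-block.

M has Jordan form
J =
  [-5,  0]
  [ 0, -4]
(up to reordering of blocks).

Per-block formulas:
  For a 1×1 block at λ = -5: exp(t · [-5]) = [e^(-5t)].
  For a 1×1 block at λ = -4: exp(t · [-4]) = [e^(-4t)].

After assembling e^{tJ} and conjugating by P, we get:

e^{tM} =
  [exp(-4*t), 0]
  [-2*exp(-4*t) + 2*exp(-5*t), exp(-5*t)]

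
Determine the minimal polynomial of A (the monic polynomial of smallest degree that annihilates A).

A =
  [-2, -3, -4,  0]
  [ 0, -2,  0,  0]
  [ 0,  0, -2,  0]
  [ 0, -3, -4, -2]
x^2 + 4*x + 4

The characteristic polynomial is χ_A(x) = (x + 2)^4, so the eigenvalues are known. The minimal polynomial is
  m_A(x) = Π_λ (x − λ)^{k_λ}
where k_λ is the size of the *largest* Jordan block for λ (equivalently, the smallest k with (A − λI)^k v = 0 for every generalised eigenvector v of λ).

  λ = -2: largest Jordan block has size 2, contributing (x + 2)^2

So m_A(x) = (x + 2)^2 = x^2 + 4*x + 4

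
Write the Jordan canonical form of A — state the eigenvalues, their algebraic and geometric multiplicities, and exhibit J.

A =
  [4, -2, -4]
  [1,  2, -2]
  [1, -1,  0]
J_3(2)

The characteristic polynomial is
  det(x·I − A) = x^3 - 6*x^2 + 12*x - 8 = (x - 2)^3

Eigenvalues and multiplicities (the geometric multiplicity of λ is n − rank(A − λI), which equals the number of Jordan blocks for λ):
  λ = 2: algebraic multiplicity = 3, geometric multiplicity = 1

Determining the block sizes for each eigenvalue:
  λ = 2: one block (gm = 1), so the single block has size am = 3 → block sizes [3]

Assembling the blocks gives a Jordan form
J =
  [2, 1, 0]
  [0, 2, 1]
  [0, 0, 2]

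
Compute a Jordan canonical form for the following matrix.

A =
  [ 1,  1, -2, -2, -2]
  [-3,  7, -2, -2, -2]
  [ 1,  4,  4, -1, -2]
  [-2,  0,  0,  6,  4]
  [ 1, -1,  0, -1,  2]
J_3(4) ⊕ J_2(4)

The characteristic polynomial is
  det(x·I − A) = x^5 - 20*x^4 + 160*x^3 - 640*x^2 + 1280*x - 1024 = (x - 4)^5

Eigenvalues and multiplicities (the geometric multiplicity of λ is n − rank(A − λI), which equals the number of Jordan blocks for λ):
  λ = 4: algebraic multiplicity = 5, geometric multiplicity = 2

Determining the block sizes for each eigenvalue:
  λ = 4: with am = 5 and gm = 2, the partition is not yet determined (e.g. several partitions of 5 into 2 parts exist). Let N = A − (4)·I. Computing rank(N^1) = 3, rank(N^2) = 1, rank(N^3) = 0; the number of blocks of size ≥ j is rank(N^{j−1}) − rank(N^j), giving [2, 2, 1]. So we have 1 block(s) of size 3, 1 block(s) of size 2 → block sizes [3, 2]

Assembling the blocks gives a Jordan form
J =
  [4, 1, 0, 0, 0]
  [0, 4, 1, 0, 0]
  [0, 0, 4, 0, 0]
  [0, 0, 0, 4, 1]
  [0, 0, 0, 0, 4]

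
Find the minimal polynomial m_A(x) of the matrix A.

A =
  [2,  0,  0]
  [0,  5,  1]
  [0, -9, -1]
x^2 - 4*x + 4

The characteristic polynomial is χ_A(x) = (x - 2)^3, so the eigenvalues are known. The minimal polynomial is
  m_A(x) = Π_λ (x − λ)^{k_λ}
where k_λ is the size of the *largest* Jordan block for λ (equivalently, the smallest k with (A − λI)^k v = 0 for every generalised eigenvector v of λ).

  λ = 2: largest Jordan block has size 2, contributing (x − 2)^2

So m_A(x) = (x - 2)^2 = x^2 - 4*x + 4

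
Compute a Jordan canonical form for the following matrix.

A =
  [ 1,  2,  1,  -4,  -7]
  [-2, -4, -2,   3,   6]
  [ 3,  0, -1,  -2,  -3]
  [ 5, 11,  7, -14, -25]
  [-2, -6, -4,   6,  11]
J_2(-2) ⊕ J_3(-1)

The characteristic polynomial is
  det(x·I − A) = x^5 + 7*x^4 + 19*x^3 + 25*x^2 + 16*x + 4 = (x + 1)^3*(x + 2)^2

Eigenvalues and multiplicities (the geometric multiplicity of λ is n − rank(A − λI), which equals the number of Jordan blocks for λ):
  λ = -2: algebraic multiplicity = 2, geometric multiplicity = 1
  λ = -1: algebraic multiplicity = 3, geometric multiplicity = 1

Determining the block sizes for each eigenvalue:
  λ = -2: one block (gm = 1), so the single block has size am = 2 → block sizes [2]
  λ = -1: one block (gm = 1), so the single block has size am = 3 → block sizes [3]

Assembling the blocks gives a Jordan form
J =
  [-2,  1,  0,  0,  0]
  [ 0, -2,  0,  0,  0]
  [ 0,  0, -1,  1,  0]
  [ 0,  0,  0, -1,  1]
  [ 0,  0,  0,  0, -1]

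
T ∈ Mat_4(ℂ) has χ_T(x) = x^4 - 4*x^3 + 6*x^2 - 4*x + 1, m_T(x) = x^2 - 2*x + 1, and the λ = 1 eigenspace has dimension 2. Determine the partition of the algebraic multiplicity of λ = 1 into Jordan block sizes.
Block sizes for λ = 1: [2, 2]

Step 1 — from the characteristic polynomial, algebraic multiplicity of λ = 1 is 4. From dim ker(T − (1)·I) = 2, there are exactly 2 Jordan blocks for λ = 1.
Step 2 — from the minimal polynomial, the factor (x − 1)^2 tells us the largest block for λ = 1 has size 2.
Step 3 — with total size 4, 2 blocks, and largest block 2, the block sizes (in nonincreasing order) are [2, 2].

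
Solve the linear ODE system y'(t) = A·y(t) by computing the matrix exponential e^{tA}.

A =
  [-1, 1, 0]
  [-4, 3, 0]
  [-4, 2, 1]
e^{tA} =
  [-2*t*exp(t) + exp(t), t*exp(t), 0]
  [-4*t*exp(t), 2*t*exp(t) + exp(t), 0]
  [-4*t*exp(t), 2*t*exp(t), exp(t)]

Strategy: write A = P · J · P⁻¹ where J is a Jordan canonical form, so e^{tA} = P · e^{tJ} · P⁻¹, and e^{tJ} can be computed block-by-block.

A has Jordan form
J =
  [1, 1, 0]
  [0, 1, 0]
  [0, 0, 1]
(up to reordering of blocks).

Per-block formulas:
  For a 2×2 Jordan block J_2(1): exp(t · J_2(1)) = e^(1t)·(I + t·N), where N is the 2×2 nilpotent shift.
  For a 1×1 block at λ = 1: exp(t · [1]) = [e^(1t)].

After assembling e^{tJ} and conjugating by P, we get:

e^{tA} =
  [-2*t*exp(t) + exp(t), t*exp(t), 0]
  [-4*t*exp(t), 2*t*exp(t) + exp(t), 0]
  [-4*t*exp(t), 2*t*exp(t), exp(t)]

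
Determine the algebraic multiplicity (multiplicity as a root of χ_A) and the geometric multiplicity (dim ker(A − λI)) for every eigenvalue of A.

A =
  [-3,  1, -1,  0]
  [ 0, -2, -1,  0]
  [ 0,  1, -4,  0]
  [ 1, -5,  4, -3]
λ = -3: alg = 4, geom = 2

Step 1 — factor the characteristic polynomial to read off the algebraic multiplicities:
  χ_A(x) = (x + 3)^4

Step 2 — compute geometric multiplicities via the rank-nullity identity g(λ) = n − rank(A − λI):
  rank(A − (-3)·I) = 2, so dim ker(A − (-3)·I) = n − 2 = 2

Summary:
  λ = -3: algebraic multiplicity = 4, geometric multiplicity = 2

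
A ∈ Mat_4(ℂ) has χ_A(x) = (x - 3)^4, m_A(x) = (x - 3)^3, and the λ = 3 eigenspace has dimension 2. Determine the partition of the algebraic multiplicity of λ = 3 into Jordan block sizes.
Block sizes for λ = 3: [3, 1]

Step 1 — from the characteristic polynomial, algebraic multiplicity of λ = 3 is 4. From dim ker(A − (3)·I) = 2, there are exactly 2 Jordan blocks for λ = 3.
Step 2 — from the minimal polynomial, the factor (x − 3)^3 tells us the largest block for λ = 3 has size 3.
Step 3 — with total size 4, 2 blocks, and largest block 3, the block sizes (in nonincreasing order) are [3, 1].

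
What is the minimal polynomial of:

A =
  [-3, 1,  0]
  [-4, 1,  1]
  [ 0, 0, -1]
x^3 + 3*x^2 + 3*x + 1

The characteristic polynomial is χ_A(x) = (x + 1)^3, so the eigenvalues are known. The minimal polynomial is
  m_A(x) = Π_λ (x − λ)^{k_λ}
where k_λ is the size of the *largest* Jordan block for λ (equivalently, the smallest k with (A − λI)^k v = 0 for every generalised eigenvector v of λ).

  λ = -1: largest Jordan block has size 3, contributing (x + 1)^3

So m_A(x) = (x + 1)^3 = x^3 + 3*x^2 + 3*x + 1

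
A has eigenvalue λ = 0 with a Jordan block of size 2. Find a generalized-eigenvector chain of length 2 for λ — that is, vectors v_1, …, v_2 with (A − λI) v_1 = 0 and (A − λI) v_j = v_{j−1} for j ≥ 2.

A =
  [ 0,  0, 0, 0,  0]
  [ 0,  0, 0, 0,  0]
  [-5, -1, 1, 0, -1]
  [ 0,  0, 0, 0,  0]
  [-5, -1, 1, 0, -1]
A Jordan chain for λ = 0 of length 2:
v_1 = (0, 0, -5, 0, -5)ᵀ
v_2 = (1, 0, 0, 0, 0)ᵀ

Let N = A − (0)·I. We want v_2 with N^2 v_2 = 0 but N^1 v_2 ≠ 0; then v_{j-1} := N · v_j for j = 2, …, 2.

Pick v_2 = (1, 0, 0, 0, 0)ᵀ.
Then v_1 = N · v_2 = (0, 0, -5, 0, -5)ᵀ.

Sanity check: (A − (0)·I) v_1 = (0, 0, 0, 0, 0)ᵀ = 0. ✓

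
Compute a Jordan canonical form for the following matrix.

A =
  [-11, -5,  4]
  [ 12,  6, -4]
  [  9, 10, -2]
J_2(-4) ⊕ J_1(1)

The characteristic polynomial is
  det(x·I − A) = x^3 + 7*x^2 + 8*x - 16 = (x - 1)*(x + 4)^2

Eigenvalues and multiplicities (the geometric multiplicity of λ is n − rank(A − λI), which equals the number of Jordan blocks for λ):
  λ = -4: algebraic multiplicity = 2, geometric multiplicity = 1
  λ = 1: algebraic multiplicity = 1, geometric multiplicity = 1

Determining the block sizes for each eigenvalue:
  λ = -4: one block (gm = 1), so the single block has size am = 2 → block sizes [2]
  λ = 1: one block (gm = 1), so the single block has size am = 1 → block sizes [1]

Assembling the blocks gives a Jordan form
J =
  [-4,  1, 0]
  [ 0, -4, 0]
  [ 0,  0, 1]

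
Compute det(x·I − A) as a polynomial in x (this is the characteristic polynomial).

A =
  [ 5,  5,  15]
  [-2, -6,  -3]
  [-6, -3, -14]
x^3 + 15*x^2 + 75*x + 125

Expanding det(x·I − A) (e.g. by cofactor expansion or by noting that A is similar to its Jordan form J, which has the same characteristic polynomial as A) gives
  χ_A(x) = x^3 + 15*x^2 + 75*x + 125
which factors as (x + 5)^3. The eigenvalues (with algebraic multiplicities) are λ = -5 with multiplicity 3.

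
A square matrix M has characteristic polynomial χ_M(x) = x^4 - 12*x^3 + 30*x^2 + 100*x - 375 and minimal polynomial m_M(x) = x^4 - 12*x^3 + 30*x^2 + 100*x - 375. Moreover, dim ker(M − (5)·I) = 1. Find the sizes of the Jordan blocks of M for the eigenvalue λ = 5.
Block sizes for λ = 5: [3]

Step 1 — from the characteristic polynomial, algebraic multiplicity of λ = 5 is 3. From dim ker(M − (5)·I) = 1, there are exactly 1 Jordan blocks for λ = 5.
Step 2 — from the minimal polynomial, the factor (x − 5)^3 tells us the largest block for λ = 5 has size 3.
Step 3 — with total size 3, 1 blocks, and largest block 3, the block sizes (in nonincreasing order) are [3].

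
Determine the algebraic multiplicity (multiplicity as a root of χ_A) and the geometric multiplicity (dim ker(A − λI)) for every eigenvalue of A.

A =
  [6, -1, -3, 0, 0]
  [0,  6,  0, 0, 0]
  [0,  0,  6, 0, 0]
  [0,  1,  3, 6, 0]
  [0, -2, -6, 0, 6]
λ = 6: alg = 5, geom = 4

Step 1 — factor the characteristic polynomial to read off the algebraic multiplicities:
  χ_A(x) = (x - 6)^5

Step 2 — compute geometric multiplicities via the rank-nullity identity g(λ) = n − rank(A − λI):
  rank(A − (6)·I) = 1, so dim ker(A − (6)·I) = n − 1 = 4

Summary:
  λ = 6: algebraic multiplicity = 5, geometric multiplicity = 4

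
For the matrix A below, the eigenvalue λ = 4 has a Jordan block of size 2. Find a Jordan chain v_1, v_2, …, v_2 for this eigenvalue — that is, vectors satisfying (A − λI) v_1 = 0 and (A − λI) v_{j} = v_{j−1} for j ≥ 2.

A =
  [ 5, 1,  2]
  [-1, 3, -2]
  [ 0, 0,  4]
A Jordan chain for λ = 4 of length 2:
v_1 = (1, -1, 0)ᵀ
v_2 = (1, 0, 0)ᵀ

Let N = A − (4)·I. We want v_2 with N^2 v_2 = 0 but N^1 v_2 ≠ 0; then v_{j-1} := N · v_j for j = 2, …, 2.

Pick v_2 = (1, 0, 0)ᵀ.
Then v_1 = N · v_2 = (1, -1, 0)ᵀ.

Sanity check: (A − (4)·I) v_1 = (0, 0, 0)ᵀ = 0. ✓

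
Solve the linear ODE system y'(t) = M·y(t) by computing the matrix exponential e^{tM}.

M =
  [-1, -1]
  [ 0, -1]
e^{tM} =
  [exp(-t), -t*exp(-t)]
  [0, exp(-t)]

Strategy: write M = P · J · P⁻¹ where J is a Jordan canonical form, so e^{tM} = P · e^{tJ} · P⁻¹, and e^{tJ} can be computed block-by-block.

M has Jordan form
J =
  [-1,  1]
  [ 0, -1]
(up to reordering of blocks).

Per-block formulas:
  For a 2×2 Jordan block J_2(-1): exp(t · J_2(-1)) = e^(-1t)·(I + t·N), where N is the 2×2 nilpotent shift.

After assembling e^{tJ} and conjugating by P, we get:

e^{tM} =
  [exp(-t), -t*exp(-t)]
  [0, exp(-t)]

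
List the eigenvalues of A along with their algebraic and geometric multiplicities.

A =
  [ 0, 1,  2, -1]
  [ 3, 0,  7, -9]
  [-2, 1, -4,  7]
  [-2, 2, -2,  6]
λ = 0: alg = 3, geom = 1; λ = 2: alg = 1, geom = 1

Step 1 — factor the characteristic polynomial to read off the algebraic multiplicities:
  χ_A(x) = x^3*(x - 2)

Step 2 — compute geometric multiplicities via the rank-nullity identity g(λ) = n − rank(A − λI):
  rank(A − (0)·I) = 3, so dim ker(A − (0)·I) = n − 3 = 1
  rank(A − (2)·I) = 3, so dim ker(A − (2)·I) = n − 3 = 1

Summary:
  λ = 0: algebraic multiplicity = 3, geometric multiplicity = 1
  λ = 2: algebraic multiplicity = 1, geometric multiplicity = 1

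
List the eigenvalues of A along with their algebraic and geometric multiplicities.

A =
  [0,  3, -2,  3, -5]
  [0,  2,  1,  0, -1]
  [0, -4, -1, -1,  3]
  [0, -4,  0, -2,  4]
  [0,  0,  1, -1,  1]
λ = 0: alg = 5, geom = 2

Step 1 — factor the characteristic polynomial to read off the algebraic multiplicities:
  χ_A(x) = x^5

Step 2 — compute geometric multiplicities via the rank-nullity identity g(λ) = n − rank(A − λI):
  rank(A − (0)·I) = 3, so dim ker(A − (0)·I) = n − 3 = 2

Summary:
  λ = 0: algebraic multiplicity = 5, geometric multiplicity = 2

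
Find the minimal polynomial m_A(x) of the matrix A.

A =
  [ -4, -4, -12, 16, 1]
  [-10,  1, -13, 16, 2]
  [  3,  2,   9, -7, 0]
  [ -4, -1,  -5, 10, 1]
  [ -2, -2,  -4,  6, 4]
x^3 - 12*x^2 + 48*x - 64

The characteristic polynomial is χ_A(x) = (x - 4)^5, so the eigenvalues are known. The minimal polynomial is
  m_A(x) = Π_λ (x − λ)^{k_λ}
where k_λ is the size of the *largest* Jordan block for λ (equivalently, the smallest k with (A − λI)^k v = 0 for every generalised eigenvector v of λ).

  λ = 4: largest Jordan block has size 3, contributing (x − 4)^3

So m_A(x) = (x - 4)^3 = x^3 - 12*x^2 + 48*x - 64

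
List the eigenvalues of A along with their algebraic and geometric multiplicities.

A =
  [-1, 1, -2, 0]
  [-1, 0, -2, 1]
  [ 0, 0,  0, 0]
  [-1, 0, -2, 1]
λ = 0: alg = 4, geom = 2

Step 1 — factor the characteristic polynomial to read off the algebraic multiplicities:
  χ_A(x) = x^4

Step 2 — compute geometric multiplicities via the rank-nullity identity g(λ) = n − rank(A − λI):
  rank(A − (0)·I) = 2, so dim ker(A − (0)·I) = n − 2 = 2

Summary:
  λ = 0: algebraic multiplicity = 4, geometric multiplicity = 2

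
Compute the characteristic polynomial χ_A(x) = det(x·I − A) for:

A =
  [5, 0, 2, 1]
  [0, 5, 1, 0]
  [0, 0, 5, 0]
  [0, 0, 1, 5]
x^4 - 20*x^3 + 150*x^2 - 500*x + 625

Expanding det(x·I − A) (e.g. by cofactor expansion or by noting that A is similar to its Jordan form J, which has the same characteristic polynomial as A) gives
  χ_A(x) = x^4 - 20*x^3 + 150*x^2 - 500*x + 625
which factors as (x - 5)^4. The eigenvalues (with algebraic multiplicities) are λ = 5 with multiplicity 4.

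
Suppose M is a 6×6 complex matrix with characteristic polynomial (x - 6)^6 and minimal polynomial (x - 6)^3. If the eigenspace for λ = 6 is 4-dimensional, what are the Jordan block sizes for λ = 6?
Block sizes for λ = 6: [3, 1, 1, 1]

Step 1 — from the characteristic polynomial, algebraic multiplicity of λ = 6 is 6. From dim ker(M − (6)·I) = 4, there are exactly 4 Jordan blocks for λ = 6.
Step 2 — from the minimal polynomial, the factor (x − 6)^3 tells us the largest block for λ = 6 has size 3.
Step 3 — with total size 6, 4 blocks, and largest block 3, the block sizes (in nonincreasing order) are [3, 1, 1, 1].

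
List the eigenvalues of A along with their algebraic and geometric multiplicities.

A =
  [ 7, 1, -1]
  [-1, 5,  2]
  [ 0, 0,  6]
λ = 6: alg = 3, geom = 1

Step 1 — factor the characteristic polynomial to read off the algebraic multiplicities:
  χ_A(x) = (x - 6)^3

Step 2 — compute geometric multiplicities via the rank-nullity identity g(λ) = n − rank(A − λI):
  rank(A − (6)·I) = 2, so dim ker(A − (6)·I) = n − 2 = 1

Summary:
  λ = 6: algebraic multiplicity = 3, geometric multiplicity = 1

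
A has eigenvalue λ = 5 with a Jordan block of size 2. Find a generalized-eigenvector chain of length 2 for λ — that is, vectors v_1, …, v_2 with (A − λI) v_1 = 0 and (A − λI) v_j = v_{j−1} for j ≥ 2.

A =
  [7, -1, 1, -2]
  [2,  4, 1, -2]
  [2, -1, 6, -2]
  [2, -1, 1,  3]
A Jordan chain for λ = 5 of length 2:
v_1 = (2, 2, 2, 2)ᵀ
v_2 = (1, 0, 0, 0)ᵀ

Let N = A − (5)·I. We want v_2 with N^2 v_2 = 0 but N^1 v_2 ≠ 0; then v_{j-1} := N · v_j for j = 2, …, 2.

Pick v_2 = (1, 0, 0, 0)ᵀ.
Then v_1 = N · v_2 = (2, 2, 2, 2)ᵀ.

Sanity check: (A − (5)·I) v_1 = (0, 0, 0, 0)ᵀ = 0. ✓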